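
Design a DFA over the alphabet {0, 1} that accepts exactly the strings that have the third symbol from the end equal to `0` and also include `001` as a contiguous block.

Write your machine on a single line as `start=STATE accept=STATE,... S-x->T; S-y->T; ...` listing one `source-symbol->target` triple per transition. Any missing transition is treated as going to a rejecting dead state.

start=S0; accept=S3,S4,S5,S10; S0-0->S1; S0-1->S0; S1-0->S2; S1-1->S0; S2-0->S2; S2-1->S3; S3-0->S4; S3-1->S5; S4-0->S6; S4-1->S7; S5-0->S8; S5-1->S9; S6-0->S10; S6-1->S3; S7-0->S4; S7-1->S5; S8-0->S6; S8-1->S7; S9-0->S8; S9-1->S9; S10-0->S10; S10-1->S3

Run two small machines in parallel and take their product. One (15 states) tracks the last 3 symbols read; the other (4 states) tracks whether and how much of `001` has been seen. Each combined state is a pair, one component from each; accept when both components accept. After merging equivalent states the machine shrinks.
          0    1  
>  S0     S1   S0 
   S1     S2   S0 
   S2     S2   S3 
 * S3     S4   S5 
 * S4     S6   S7 
 * S5     S8   S9 
   S6    S10   S3 
   S7     S4   S5 
   S8     S6   S7 
   S9     S8   S9 
 * S10   S10   S3 
(> = start, * = accepting)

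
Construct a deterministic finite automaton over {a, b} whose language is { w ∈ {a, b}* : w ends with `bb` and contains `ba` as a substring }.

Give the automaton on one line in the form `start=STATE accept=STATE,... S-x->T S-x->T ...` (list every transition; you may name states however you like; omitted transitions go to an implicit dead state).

start=S0 accept=S4 S0-a->S0 S0-b->S1 S1-a->S2 S1-b->S1 S2-a->S2 S2-b->S3 S3-a->S2 S3-b->S4 S4-a->S2 S4-b->S4

Handle the two conditions separately and then intersect. The first has 3 states tracking how much of the suffix `bb` has currently been matched; the second has 3 states tracking whether and how much of `ba` has been seen. A product state is a pair (one from each), accepting exactly when both do. Minimizing collapses redundant product states.
5 states suffice.
        a   b  
>  S0   S0  S1 
   S1   S2  S1 
   S2   S2  S3 
   S3   S2  S4 
 * S4   S2  S4 
(> = start, * = accepting)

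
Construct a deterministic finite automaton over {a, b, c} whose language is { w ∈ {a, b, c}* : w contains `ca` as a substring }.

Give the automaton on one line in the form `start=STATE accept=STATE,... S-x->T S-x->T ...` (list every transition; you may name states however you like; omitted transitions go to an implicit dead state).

States q0..q1 record the length of the longest prefix of `ca` that matches the current input suffix. Reaching q2 means `ca` has been seen, and we stay there forever. Accept from q2.
A 3-state machine:
        a   b   c  
>  q0   q0  q0  q1 
   q1   q2  q0  q1 
 * q2   q2  q2  q2 
(> = start, * = accepting)

start=q0 accept=q2 q0-a->q0 q0-b->q0 q0-c->q1 q1-a->q2 q1-b->q0 q1-c->q1 q2-a->q2 q2-b->q2 q2-c->q2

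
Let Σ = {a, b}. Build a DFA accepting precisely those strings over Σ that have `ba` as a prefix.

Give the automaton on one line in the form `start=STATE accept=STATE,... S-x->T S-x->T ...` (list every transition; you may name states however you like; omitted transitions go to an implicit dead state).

Check the first 2 symbols one by one: s0 through s1 record how many have matched `ba` so far; any wrong symbol goes to the dead state s3. After all 2 match we enter the accepting sink s2.
A 4-state machine:
        a   b  
>  s0   s3  s1 
   s1   s2  s3 
 * s2   s2  s2 
   s3   s3  s3 
(> = start, * = accepting)

start=s0 accept=s2 s0-a->s3 s0-b->s1 s1-a->s2 s1-b->s3 s2-a->s2 s2-b->s2 s3-a->s3 s3-b->s3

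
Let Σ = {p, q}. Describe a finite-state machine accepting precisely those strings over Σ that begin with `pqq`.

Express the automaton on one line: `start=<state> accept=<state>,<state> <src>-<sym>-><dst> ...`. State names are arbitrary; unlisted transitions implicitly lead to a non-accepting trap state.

Check the first 3 symbols one by one: s0 through s2 record how many have matched `pqq` so far; any wrong symbol goes to the dead state s4. After all 3 match we enter the accepting sink s3.
5 states suffice.
        p   q  
>  s0   s1  s4 
   s1   s4  s2 
   s2   s4  s3 
 * s3   s3  s3 
   s4   s4  s4 
(> = start, * = accepting)

start=s0 accept=s3 s0-p->s1 s0-q->s4 s1-p->s4 s1-q->s2 s2-p->s4 s2-q->s3 s3-p->s3 s3-q->s3 s4-p->s4 s4-q->s4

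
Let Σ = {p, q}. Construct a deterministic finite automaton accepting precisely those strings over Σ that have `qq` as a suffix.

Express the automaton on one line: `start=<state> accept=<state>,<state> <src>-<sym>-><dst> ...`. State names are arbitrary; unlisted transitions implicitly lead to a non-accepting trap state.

Let each state record the length of the longest suffix of the input read so far that is also a prefix of `qq`. s1 means the last symbol is `q`; s2 means the last 2 symbols are `qq`. Accept only at s2, where the string currently ends in `qq`.
With 3 states:
        p   q  
>  s0   s0  s1 
   s1   s0  s2 
 * s2   s0  s2 
(> = start, * = accepting)

start=s0 accept=s2 s0-p->s0 s0-q->s1 s1-p->s0 s1-q->s2 s2-p->s0 s2-q->s2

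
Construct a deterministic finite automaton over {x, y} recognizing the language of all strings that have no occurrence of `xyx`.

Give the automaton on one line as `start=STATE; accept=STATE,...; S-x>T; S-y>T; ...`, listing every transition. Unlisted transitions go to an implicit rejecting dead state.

start=q0; accept=q0,q1,q2; q0-x>q1; q0-y>q0; q1-x>q1; q1-y>q2; q2-x>q3; q2-y>q0; q3-x>q3; q3-y>q3

This is the complement of 'contains `xyx`'. Use the same substring-matching states — q0 through q3 holding how much of `xyx` has just been matched — but flip the accepting set: everything except the trap q3 accepts.
A 4-state machine:
        x   y  
>* q0   q1  q0 
 * q1   q1  q2 
 * q2   q3  q0 
   q3   q3  q3 
(> = start, * = accepting)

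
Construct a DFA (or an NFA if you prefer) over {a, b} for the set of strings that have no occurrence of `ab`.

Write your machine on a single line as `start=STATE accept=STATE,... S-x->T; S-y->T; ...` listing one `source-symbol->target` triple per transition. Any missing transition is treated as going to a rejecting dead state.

This is the complement of 'contains `ab`'. Use the same substring-matching states — S0 through S2 holding how much of `ab` has just been matched — but flip the accepting set: everything except the trap S2 accepts.
A 3-state machine:
        a   b  
>* S0   S1  S0 
 * S1   S1  S2 
   S2   S2  S2 
(> = start, * = accepting)

start=S0; accept=S0,S1; S0-a->S1; S0-b->S0; S1-a->S1; S1-b->S2; S2-a->S2; S2-b->S2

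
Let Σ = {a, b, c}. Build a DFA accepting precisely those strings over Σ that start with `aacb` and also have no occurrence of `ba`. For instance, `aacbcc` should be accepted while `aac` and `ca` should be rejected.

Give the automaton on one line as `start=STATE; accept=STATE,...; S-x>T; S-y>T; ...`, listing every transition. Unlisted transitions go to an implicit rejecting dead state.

start=q0; accept=q5,q6; q0-a>q1; q0-b>q2; q0-c>q2; q1-a>q3; q1-b>q2; q1-c>q2; q2-a>q2; q2-b>q2; q2-c>q2; q3-a>q2; q3-b>q2; q3-c>q4; q4-a>q2; q4-b>q5; q4-c>q2; q5-a>q2; q5-b>q5; q5-c>q6; q6-a>q6; q6-b>q5; q6-c>q6

Handle the two conditions separately and then intersect. One (6 states) tracks whether the input so far still matches the prefix `aacb`; the other (3 states) tracks partial matches of the forbidden pattern `ba`. Each combined state is a pair, one component from each; accept when both components accept. Equivalent product states are then merged.
A 7-state machine:
        a   b   c  
>  q0   q1  q2  q2 
   q1   q3  q2  q2 
   q2   q2  q2  q2 
   q3   q2  q2  q4 
   q4   q2  q5  q2 
 * q5   q2  q5  q6 
 * q6   q6  q5  q6 
(> = start, * = accepting)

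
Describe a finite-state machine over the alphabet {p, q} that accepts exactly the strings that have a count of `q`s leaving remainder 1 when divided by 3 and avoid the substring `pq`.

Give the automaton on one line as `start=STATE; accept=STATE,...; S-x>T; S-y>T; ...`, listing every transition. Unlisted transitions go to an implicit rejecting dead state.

Handle the two conditions separately and then intersect. One (3 states) tracks the count of `q`s modulo 3; the other (3 states) tracks partial matches of the forbidden pattern `pq`. Each combined state is a pair, one component from each; accept when both components accept. Equivalent product states are then merged.
With 5 states:
        p   q  
>  S0   S1  S2 
   S1   S1  S1 
 * S2   S3  S4 
 * S3   S3  S1 
   S4   S1  S0 
(> = start, * = accepting)

start=S0; accept=S2,S3; S0-p>S1; S0-q>S2; S1-p>S1; S1-q>S1; S2-p>S3; S2-q>S4; S3-p>S3; S3-q>S1; S4-p>S1; S4-q>S0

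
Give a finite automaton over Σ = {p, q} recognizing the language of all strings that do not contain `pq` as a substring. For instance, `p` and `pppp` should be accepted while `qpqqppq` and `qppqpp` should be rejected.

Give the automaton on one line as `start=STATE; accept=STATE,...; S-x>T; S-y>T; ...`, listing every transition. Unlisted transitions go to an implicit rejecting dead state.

Track partial matches of the forbidden pattern `pq`. State S2 is a dead state reached once `pq` has occurred; every other state accepts. S0 means no part of `pq` is currently matched.
With 3 states:
        p   q  
>* S0   S1  S0 
 * S1   S1  S2 
   S2   S2  S2 
(> = start, * = accepting)

start=S0; accept=S0,S1; S0-p>S1; S0-q>S0; S1-p>S1; S1-q>S2; S2-p>S2; S2-q>S2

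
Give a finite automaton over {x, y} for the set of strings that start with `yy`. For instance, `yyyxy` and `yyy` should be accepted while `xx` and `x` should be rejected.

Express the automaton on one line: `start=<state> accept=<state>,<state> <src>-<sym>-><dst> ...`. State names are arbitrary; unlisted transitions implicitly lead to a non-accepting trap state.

Walk along `yy` while the input agrees: from s0 take `y` to s1, and so on. Any deviation drops to the rejecting sink s3. Once s2 is reached the prefix is confirmed and every continuation is accepted.
4 states suffice.
        x   y  
>  s0   s3  s1 
   s1   s3  s2 
 * s2   s2  s2 
   s3   s3  s3 
(> = start, * = accepting)

start=s0 accept=s2 s0-x->s3 s0-y->s1 s1-x->s3 s1-y->s2 s2-x->s2 s2-y->s2 s3-x->s3 s3-y->s3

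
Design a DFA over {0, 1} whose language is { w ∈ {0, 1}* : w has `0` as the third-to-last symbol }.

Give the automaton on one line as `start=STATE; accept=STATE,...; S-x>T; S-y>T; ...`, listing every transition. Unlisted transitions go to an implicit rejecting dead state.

Because acceptance depends on a position counted from the end, the machine has to buffer the most recent 3 symbols. Make each state the string of the last up-to-3 symbols read; on input `x` shift the window left and append `x`. Accept when the buffered window has length 3 and begins with `0`.
15 states suffice.
       0  1 
>  A   B  C 
   B   D  E 
   C   F  G 
   D   H  I 
   E   J  K 
   F   L  M 
   G   N  O 
 * H   H  I 
 * I   J  K 
 * J   L  M 
 * K   N  O 
   L   H  I 
   M   J  K 
   N   L  M 
   O   N  O 
(> = start, * = accepting)

start=A; accept=H,I,J,K; A-0>B; A-1>C; B-0>D; B-1>E; C-0>F; C-1>G; D-0>H; D-1>I; E-0>J; E-1>K; F-0>L; F-1>M; G-0>N; G-1>O; H-0>H; H-1>I; I-0>J; I-1>K; J-0>L; J-1>M; K-0>N; K-1>O; L-0>H; L-1>I; M-0>J; M-1>K; N-0>L; N-1>M; O-0>N; O-1>O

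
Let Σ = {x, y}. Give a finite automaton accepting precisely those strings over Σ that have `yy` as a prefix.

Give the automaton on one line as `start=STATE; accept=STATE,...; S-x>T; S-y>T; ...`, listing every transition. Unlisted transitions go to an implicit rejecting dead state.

start=s0; accept=s2; s0-x>s3; s0-y>s1; s1-x>s3; s1-y>s2; s2-x>s2; s2-y>s2; s3-x>s3; s3-y>s3

Walk along `yy` while the input agrees: from s0 take `y` to s1, and so on. Any deviation drops to the rejecting sink s3. Once s2 is reached the prefix is confirmed and every continuation is accepted.
4 states suffice.
        x   y  
>  s0   s3  s1 
   s1   s3  s2 
 * s2   s2  s2 
   s3   s3  s3 
(> = start, * = accepting)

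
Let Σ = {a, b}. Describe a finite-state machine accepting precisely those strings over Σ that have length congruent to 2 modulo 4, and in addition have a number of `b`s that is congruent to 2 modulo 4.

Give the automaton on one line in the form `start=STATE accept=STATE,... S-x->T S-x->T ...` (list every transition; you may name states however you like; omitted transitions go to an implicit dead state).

start=s0 accept=s5 s0-a->s1 s0-b->s2 s1-a->s3 s1-b->s4 s2-a->s4 s2-b->s5 s3-a->s6 s3-b->s7 s4-a->s7 s4-b->s8 s5-a->s8 s5-b->s9 s6-a->s0 s6-b->s10 s7-a->s10 s7-b->s11 s8-a->s11 s8-b->s12 s9-a->s12 s9-b->s0 s10-a->s2 s10-b->s13 s11-a->s13 s11-b->s14 s12-a->s14 s12-b->s1 s13-a->s5 s13-b->s15 s14-a->s15 s14-b->s3 s15-a->s9 s15-b->s6

Handle the two conditions separately and then intersect. The first has 4 states tracking the input length modulo 4; the second has 4 states tracking the count of `b`s modulo 4. A product state is a pair (one from each), accepting exactly when both do.
          a    b  
>  s0     s1   s2 
   s1     s3   s4 
   s2     s4   s5 
   s3     s6   s7 
   s4     s7   s8 
 * s5     s8   s9 
   s6     s0  s10 
   s7    s10  s11 
   s8    s11  s12 
   s9    s12   s0 
   s10    s2  s13 
   s11   s13  s14 
   s12   s14   s1 
   s13    s5  s15 
   s14   s15   s3 
   s15    s9   s6 
(> = start, * = accepting)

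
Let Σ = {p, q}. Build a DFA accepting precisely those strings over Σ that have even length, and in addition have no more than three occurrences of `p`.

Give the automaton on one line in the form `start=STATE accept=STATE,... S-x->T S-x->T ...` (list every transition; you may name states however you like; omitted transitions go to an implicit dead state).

start=s0 accept=s0,s3,s4,s8 s0-p->s1 s0-q->s2 s1-p->s3 s1-q->s4 s2-p->s4 s2-q->s0 s3-p->s5 s3-q->s6 s4-p->s6 s4-q->s1 s5-p->s7 s5-q->s8 s6-p->s8 s6-q->s3 s7-p->s7 s7-q->s7 s8-p->s7 s8-q->s5

Build one automaton per condition and run them in lockstep. The first has 2 states tracking the input length modulo 2; the second has 5 states tracking the count of `p`s, saturating at 4. A product state is a pair (one from each), accepting exactly when both do. After merging equivalent states the machine shrinks.
A 9-state machine:
        p   q  
>* s0   s1  s2 
   s1   s3  s4 
   s2   s4  s0 
 * s3   s5  s6 
 * s4   s6  s1 
   s5   s7  s8 
   s6   s8  s3 
   s7   s7  s7 
 * s8   s7  s5 
(> = start, * = accepting)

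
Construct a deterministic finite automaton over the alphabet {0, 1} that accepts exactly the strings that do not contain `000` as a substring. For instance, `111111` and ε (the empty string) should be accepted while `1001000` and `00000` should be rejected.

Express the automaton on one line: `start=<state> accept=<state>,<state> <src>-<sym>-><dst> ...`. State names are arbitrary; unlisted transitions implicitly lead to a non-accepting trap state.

start=S0 accept=S0,S1,S2 S0-0->S1 S0-1->S0 S1-0->S2 S1-1->S0 S2-0->S3 S2-1->S0 S3-0->S3 S3-1->S3

Track partial matches of the forbidden pattern `000`. State S3 is a dead state reached once `000` has occurred; every other state accepts. S0 means no part of `000` is currently matched.
A 4-state machine:
        0   1  
>* S0   S1  S0 
 * S1   S2  S0 
 * S2   S3  S0 
   S3   S3  S3 
(> = start, * = accepting)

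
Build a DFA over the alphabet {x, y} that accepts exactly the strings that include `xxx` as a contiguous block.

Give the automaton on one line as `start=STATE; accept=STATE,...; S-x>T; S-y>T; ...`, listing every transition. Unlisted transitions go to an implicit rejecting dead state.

start=A; accept=D; A-x>B; A-y>A; B-x>C; B-y>A; C-x>D; C-y>A; D-x>D; D-y>D

Track how much of `xxx` has been matched so far: state A is no progress, D is the absorbing accept state reached once `xxx` has occurred. Intermediate states record partial matches; on a mismatch, fall back to the longest reusable overlap.
       x  y 
>  A   B  A 
   B   C  A 
   C   D  A 
 * D   D  D 
(> = start, * = accepting)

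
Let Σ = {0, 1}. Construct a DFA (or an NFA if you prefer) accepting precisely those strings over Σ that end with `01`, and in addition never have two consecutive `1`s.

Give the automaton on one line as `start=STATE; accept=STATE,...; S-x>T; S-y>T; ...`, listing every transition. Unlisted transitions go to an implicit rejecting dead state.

start=s0; accept=s3; s0-0>s1; s0-1>s2; s1-0>s1; s1-1>s3; s2-0>s1; s2-1>s4; s3-0>s1; s3-1>s4; s4-0>s4; s4-1>s4

Build one automaton per condition and run them in lockstep. The first has 3 states tracking how much of the suffix `01` has currently been matched; the second has 3 states tracking partial matches of the forbidden pattern `11`. A product state is a pair (one from each), accepting exactly when both do. Minimizing collapses redundant product states.
        0   1  
>  s0   s1  s2 
   s1   s1  s3 
   s2   s1  s4 
 * s3   s1  s4 
   s4   s4  s4 
(> = start, * = accepting)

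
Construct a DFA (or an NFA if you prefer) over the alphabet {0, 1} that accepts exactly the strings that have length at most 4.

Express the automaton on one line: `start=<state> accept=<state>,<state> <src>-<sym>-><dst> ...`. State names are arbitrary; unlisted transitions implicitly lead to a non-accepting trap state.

start=q0 accept=q0,q1,q2,q3,q4 q0-0->q1 q0-1->q1 q1-0->q2 q1-1->q2 q2-0->q3 q2-1->q3 q3-0->q4 q3-1->q4 q4-0->q5 q4-1->q5 q5-0->q5 q5-1->q5

We only need to distinguish lengths 0, 1, …, 4, and '>4'. Chain q0 → q1 → q2 → q3 → q4 → q5 on every symbol, with q5 looping. Accepting states: {q0, q1, q2, q3, q4}.
A 6-state machine:
        0   1  
>* q0   q1  q1 
 * q1   q2  q2 
 * q2   q3  q3 
 * q3   q4  q4 
 * q4   q5  q5 
   q5   q5  q5 
(> = start, * = accepting)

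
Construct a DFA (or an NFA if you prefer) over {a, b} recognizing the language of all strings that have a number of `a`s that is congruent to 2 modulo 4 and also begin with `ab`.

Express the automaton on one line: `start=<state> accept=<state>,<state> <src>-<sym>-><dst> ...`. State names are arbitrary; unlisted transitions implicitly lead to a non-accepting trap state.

start=q0 accept=q7 q0-a->q1 q0-b->q2 q1-a->q3 q1-b->q4 q2-a->q5 q2-b->q2 q3-a->q6 q3-b->q3 q4-a->q7 q4-b->q4 q5-a->q3 q5-b->q5 q6-a->q2 q6-b->q6 q7-a->q8 q7-b->q7 q8-a->q9 q8-b->q8 q9-a->q4 q9-b->q9

Run two small machines in parallel and take their product. One (4 states) tracks the count of `a`s modulo 4; the other (4 states) tracks whether the input so far still matches the prefix `ab`. Each combined state is a pair, one component from each; accept when both components accept.
A 10-state machine:
        a   b  
>  q0   q1  q2 
   q1   q3  q4 
   q2   q5  q2 
   q3   q6  q3 
   q4   q7  q4 
   q5   q3  q5 
   q6   q2  q6 
 * q7   q8  q7 
   q8   q9  q8 
   q9   q4  q9 
(> = start, * = accepting)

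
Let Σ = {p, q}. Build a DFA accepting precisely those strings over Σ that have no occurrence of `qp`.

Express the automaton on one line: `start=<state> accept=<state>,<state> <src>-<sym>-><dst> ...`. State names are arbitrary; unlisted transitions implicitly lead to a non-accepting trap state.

This is the complement of 'contains `qp`'. Use the same substring-matching states — A through C holding how much of `qp` has just been matched — but flip the accepting set: everything except the trap C accepts.
With 3 states:
       p  q 
>* A   A  B 
 * B   C  B 
   C   C  C 
(> = start, * = accepting)

start=A accept=A,B A-p->A A-q->B B-p->C B-q->B C-p->C C-q->C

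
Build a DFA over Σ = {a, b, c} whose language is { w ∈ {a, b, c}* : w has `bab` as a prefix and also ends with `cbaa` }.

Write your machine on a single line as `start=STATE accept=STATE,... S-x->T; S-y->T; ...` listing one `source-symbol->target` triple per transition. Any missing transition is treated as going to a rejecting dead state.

Run two small machines in parallel and take their product. One (5 states) tracks whether the input so far still matches the prefix `bab`; the other (5 states) tracks how much of the suffix `cbaa` has currently been matched. Each combined state is a pair, one component from each; accept when both components accept. After merging equivalent states the machine shrinks.
A 9-state machine:
        a   b   c  
>  q0   q1  q2  q1 
   q1   q1  q1  q1 
   q2   q3  q1  q1 
   q3   q1  q4  q1 
   q4   q4  q4  q5 
   q5   q4  q6  q5 
   q6   q7  q4  q5 
   q7   q8  q4  q5 
 * q8   q4  q4  q5 
(> = start, * = accepting)

start=q0; accept=q8; q0-a->q1; q0-b->q2; q0-c->q1; q1-a->q1; q1-b->q1; q1-c->q1; q2-a->q3; q2-b->q1; q2-c->q1; q3-a->q1; q3-b->q4; q3-c->q1; q4-a->q4; q4-b->q4; q4-c->q5; q5-a->q4; q5-b->q6; q5-c->q5; q6-a->q7; q6-b->q4; q6-c->q5; q7-a->q8; q7-b->q4; q7-c->q5; q8-a->q4; q8-b->q4; q8-c->q5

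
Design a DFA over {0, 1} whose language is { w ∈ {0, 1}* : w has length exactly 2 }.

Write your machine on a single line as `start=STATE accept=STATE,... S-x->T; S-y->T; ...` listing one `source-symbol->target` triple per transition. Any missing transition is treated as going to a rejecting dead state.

start=q0; accept=q2; q0-0->q1; q0-1->q1; q1-0->q2; q1-1->q2; q2-0->q3; q2-1->q3; q3-0->q3; q3-1->q3

We only need to distinguish lengths 0, 1, …, 2, and '>2'. Chain q0 → q1 → q2 → q3 on every symbol, with q3 looping. Accepting states: {q2}.
4 states suffice.
        0   1  
>  q0   q1  q1 
   q1   q2  q2 
 * q2   q3  q3 
   q3   q3  q3 
(> = start, * = accepting)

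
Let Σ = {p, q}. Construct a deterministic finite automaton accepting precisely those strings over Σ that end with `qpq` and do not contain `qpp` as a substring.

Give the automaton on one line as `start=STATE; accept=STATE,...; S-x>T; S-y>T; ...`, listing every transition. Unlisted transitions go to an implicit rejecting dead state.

start=S0; accept=S4; S0-p>S0; S0-q>S1; S1-p>S2; S1-q>S1; S2-p>S3; S2-q>S4; S3-p>S3; S3-q>S3; S4-p>S2; S4-q>S1

Handle the two conditions separately and then intersect. The first has 4 states tracking how much of the suffix `qpq` has currently been matched; the second has 4 states tracking partial matches of the forbidden pattern `qpp`. A product state is a pair (one from each), accepting exactly when both do. Minimizing collapses redundant product states.
With 5 states:
        p   q  
>  S0   S0  S1 
   S1   S2  S1 
   S2   S3  S4 
   S3   S3  S3 
 * S4   S2  S1 
(> = start, * = accepting)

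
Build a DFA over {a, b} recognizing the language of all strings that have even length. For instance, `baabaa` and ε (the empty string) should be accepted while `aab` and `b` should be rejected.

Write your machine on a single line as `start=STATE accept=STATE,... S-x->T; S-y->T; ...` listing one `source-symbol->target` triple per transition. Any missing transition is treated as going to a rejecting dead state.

Only the length mod 2 matters, so use a 2-cycle: from any state, every input symbol moves to the next state, wrapping q1 back to q0. Mark q0 accepting.
2 states suffice.
        a   b  
>* q0   q1  q1 
   q1   q0  q0 
(> = start, * = accepting)

start=q0; accept=q0; q0-a->q1; q0-b->q1; q1-a->q0; q1-b->q0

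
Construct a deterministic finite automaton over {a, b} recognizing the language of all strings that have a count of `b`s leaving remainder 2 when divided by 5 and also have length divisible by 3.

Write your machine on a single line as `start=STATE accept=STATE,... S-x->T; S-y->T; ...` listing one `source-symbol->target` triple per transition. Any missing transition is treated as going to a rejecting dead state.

start=q0; accept=q7; q0-a->q1; q0-b->q2; q1-a->q3; q1-b->q4; q2-a->q4; q2-b->q5; q3-a->q0; q3-b->q6; q4-a->q6; q4-b->q7; q5-a->q7; q5-b->q8; q6-a->q2; q6-b->q9; q7-a->q9; q7-b->q10; q8-a->q10; q8-b->q11; q9-a->q5; q9-b->q12; q10-a->q12; q10-b->q13; q11-a->q13; q11-b->q3; q12-a->q8; q12-b->q14; q13-a->q14; q13-b->q0; q14-a->q11; q14-b->q1

Handle the two conditions separately and then intersect. One (5 states) tracks the count of `b`s modulo 5; the other (3 states) tracks the input length modulo 3. Each combined state is a pair, one component from each; accept when both components accept.
15 states suffice.
          a    b  
>  q0     q1   q2 
   q1     q3   q4 
   q2     q4   q5 
   q3     q0   q6 
   q4     q6   q7 
   q5     q7   q8 
   q6     q2   q9 
 * q7     q9  q10 
   q8    q10  q11 
   q9     q5  q12 
   q10   q12  q13 
   q11   q13   q3 
   q12    q8  q14 
   q13   q14   q0 
   q14   q11   q1 
(> = start, * = accepting)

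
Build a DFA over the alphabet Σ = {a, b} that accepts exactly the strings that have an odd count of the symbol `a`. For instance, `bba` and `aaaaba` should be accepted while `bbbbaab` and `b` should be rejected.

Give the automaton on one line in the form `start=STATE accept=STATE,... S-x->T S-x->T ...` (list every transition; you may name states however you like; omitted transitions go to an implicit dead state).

start=q0 accept=q1 q0-a->q1 q0-b->q0 q1-a->q0 q1-b->q1

Keep the running count of `a`s modulo 2: each `a` advances along the cycle q0 → q1 → q0 while other symbols loop. Accept at q1.
2 states suffice.
        a   b  
>  q0   q1  q0 
 * q1   q0  q1 
(> = start, * = accepting)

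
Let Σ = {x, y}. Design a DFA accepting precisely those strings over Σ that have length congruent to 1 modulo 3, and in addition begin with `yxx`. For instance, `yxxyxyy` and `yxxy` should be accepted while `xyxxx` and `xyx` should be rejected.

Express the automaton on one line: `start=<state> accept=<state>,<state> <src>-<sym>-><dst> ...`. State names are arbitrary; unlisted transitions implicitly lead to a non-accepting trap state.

Run two small machines in parallel and take their product. The first has 3 states tracking the input length modulo 3; the second has 5 states tracking whether the input so far still matches the prefix `yxx`. A product state is a pair (one from each), accepting exactly when both do. Equivalent product states are then merged.
        x   y  
>  q0   q1  q2 
   q1   q1  q1 
   q2   q3  q1 
   q3   q4  q1 
   q4   q5  q5 
 * q5   q6  q6 
   q6   q4  q4 
(> = start, * = accepting)

start=q0 accept=q5 q0-x->q1 q0-y->q2 q1-x->q1 q1-y->q1 q2-x->q3 q2-y->q1 q3-x->q4 q3-y->q1 q4-x->q5 q4-y->q5 q5-x->q6 q5-y->q6 q6-x->q4 q6-y->q4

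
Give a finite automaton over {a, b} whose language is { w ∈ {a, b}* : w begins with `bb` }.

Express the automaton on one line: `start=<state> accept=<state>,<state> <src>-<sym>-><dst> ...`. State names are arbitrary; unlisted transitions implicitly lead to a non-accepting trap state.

start=q0 accept=q2 q0-a->q3 q0-b->q1 q1-a->q3 q1-b->q2 q2-a->q2 q2-b->q2 q3-a->q3 q3-b->q3

Walk along `bb` while the input agrees: from q0 take `b` to q1, and so on. Any deviation drops to the rejecting sink q3. Once q2 is reached the prefix is confirmed and every continuation is accepted.
A 4-state machine:
        a   b  
>  q0   q3  q1 
   q1   q3  q2 
 * q2   q2  q2 
   q3   q3  q3 
(> = start, * = accepting)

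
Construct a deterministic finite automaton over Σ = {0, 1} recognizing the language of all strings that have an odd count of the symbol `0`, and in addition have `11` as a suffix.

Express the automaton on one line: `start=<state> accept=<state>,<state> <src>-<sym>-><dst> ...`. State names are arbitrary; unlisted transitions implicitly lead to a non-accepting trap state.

start=q0 accept=q5 q0-0->q1 q0-1->q2 q1-0->q0 q1-1->q3 q2-0->q1 q2-1->q4 q3-0->q0 q3-1->q5 q4-0->q1 q4-1->q4 q5-0->q0 q5-1->q5

Run two small machines in parallel and take their product. The first has 2 states tracking the count of `0`s modulo 2; the second has 3 states tracking how much of the suffix `11` has currently been matched. A product state is a pair (one from each), accepting exactly when both do.
A 6-state machine:
        0   1  
>  q0   q1  q2 
   q1   q0  q3 
   q2   q1  q4 
   q3   q0  q5 
   q4   q1  q4 
 * q5   q0  q5 
(> = start, * = accepting)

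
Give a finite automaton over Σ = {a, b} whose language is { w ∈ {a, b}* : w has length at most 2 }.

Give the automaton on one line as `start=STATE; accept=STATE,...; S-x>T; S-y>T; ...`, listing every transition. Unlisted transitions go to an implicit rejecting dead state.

We only need to distinguish lengths 0, 1, …, 2, and '>2'. Chain q0 → q1 → q2 → q3 on every symbol, with q3 looping. Accepting states: {q0, q1, q2}.
4 states suffice.
        a   b  
>* q0   q1  q1 
 * q1   q2  q2 
 * q2   q3  q3 
   q3   q3  q3 
(> = start, * = accepting)

start=q0; accept=q0,q1,q2; q0-a>q1; q0-b>q1; q1-a>q2; q1-b>q2; q2-a>q3; q2-b>q3; q3-a>q3; q3-b>q3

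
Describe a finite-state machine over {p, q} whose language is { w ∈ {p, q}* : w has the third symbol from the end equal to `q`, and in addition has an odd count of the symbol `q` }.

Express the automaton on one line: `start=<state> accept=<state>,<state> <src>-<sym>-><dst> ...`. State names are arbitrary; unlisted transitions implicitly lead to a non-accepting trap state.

Build one automaton per condition and run them in lockstep. The first has 15 states tracking the last 3 symbols read; the second has 2 states tracking the count of `q`s modulo 2. A product state is a pair (one from each), accepting exactly when both do. Equivalent product states are then merged.
With 12 states:
          p    q  
>  S0     S0   S1 
   S1     S2   S3 
   S2     S4   S5 
   S3     S6   S7 
 * S4     S8   S5 
   S5     S6   S9 
   S6     S0  S10 
 * S7    S11   S3 
   S8     S8   S5 
   S9    S11   S3 
 * S10    S2   S3 
 * S11    S4   S5 
(> = start, * = accepting)

start=S0 accept=S4,S7,S10,S11 S0-p->S0 S0-q->S1 S1-p->S2 S1-q->S3 S2-p->S4 S2-q->S5 S3-p->S6 S3-q->S7 S4-p->S8 S4-q->S5 S5-p->S6 S5-q->S9 S6-p->S0 S6-q->S10 S7-p->S11 S7-q->S3 S8-p->S8 S8-q->S5 S9-p->S11 S9-q->S3 S10-p->S2 S10-q->S3 S11-p->S4 S11-q->S5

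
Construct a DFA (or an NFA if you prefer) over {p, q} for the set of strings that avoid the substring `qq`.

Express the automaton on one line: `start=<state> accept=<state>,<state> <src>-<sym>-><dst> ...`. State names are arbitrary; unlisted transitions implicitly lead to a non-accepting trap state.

Track partial matches of the forbidden pattern `qq`. State S2 is a dead state reached once `qq` has occurred; every other state accepts. S0 means no part of `qq` is currently matched.
3 states suffice.
        p   q  
>* S0   S0  S1 
 * S1   S0  S2 
   S2   S2  S2 
(> = start, * = accepting)

start=S0 accept=S0,S1 S0-p->S0 S0-q->S1 S1-p->S0 S1-q->S2 S2-p->S2 S2-q->S2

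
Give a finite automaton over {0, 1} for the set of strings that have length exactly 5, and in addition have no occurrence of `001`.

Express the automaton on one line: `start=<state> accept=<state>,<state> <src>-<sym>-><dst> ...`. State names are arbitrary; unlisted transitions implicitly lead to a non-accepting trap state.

start=q0 accept=q12 q0-0->q1 q0-1->q2 q1-0->q3 q1-1->q4 q2-0->q5 q2-1->q4 q3-0->q6 q3-1->q7 q4-0->q8 q4-1->q9 q5-0->q6 q5-1->q9 q6-0->q10 q6-1->q7 q7-0->q7 q7-1->q7 q8-0->q10 q8-1->q11 q9-0->q11 q9-1->q11 q10-0->q12 q10-1->q7 q11-0->q12 q11-1->q12 q12-0->q7 q12-1->q7

Build one automaton per condition and run them in lockstep. One (7 states) tracks the input length, saturating at 6; the other (4 states) tracks partial matches of the forbidden pattern `001`. Each combined state is a pair, one component from each; accept when both components accept. Equivalent product states are then merged.
          0    1  
>  q0     q1   q2 
   q1     q3   q4 
   q2     q5   q4 
   q3     q6   q7 
   q4     q8   q9 
   q5     q6   q9 
   q6    q10   q7 
   q7     q7   q7 
   q8    q10  q11 
   q9    q11  q11 
   q10   q12   q7 
   q11   q12  q12 
 * q12    q7   q7 
(> = start, * = accepting)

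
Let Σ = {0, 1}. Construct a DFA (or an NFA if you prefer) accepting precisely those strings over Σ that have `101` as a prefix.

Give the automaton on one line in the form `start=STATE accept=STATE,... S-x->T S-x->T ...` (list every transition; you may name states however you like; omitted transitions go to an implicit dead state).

Check the first 3 symbols one by one: A through C record how many have matched `101` so far; any wrong symbol goes to the dead state E. After all 3 match we enter the accepting sink D.
5 states suffice.
       0  1 
>  A   E  B 
   B   C  E 
   C   E  D 
 * D   D  D 
   E   E  E 
(> = start, * = accepting)

start=A accept=D A-0->E A-1->B B-0->C B-1->E C-0->E C-1->D D-0->D D-1->D E-0->E E-1->E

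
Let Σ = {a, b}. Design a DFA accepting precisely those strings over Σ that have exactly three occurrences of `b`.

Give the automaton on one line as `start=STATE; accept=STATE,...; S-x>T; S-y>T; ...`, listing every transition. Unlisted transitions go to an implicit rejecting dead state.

Count `b`s, saturating at 4: states q0 through q3 mean 0 through 3 `b`s seen; q4 means more than 3. Each `b` increments (capped at q4); other symbols loop. Accept from {q3}.
A 5-state machine:
        a   b  
>  q0   q0  q1 
   q1   q1  q2 
   q2   q2  q3 
 * q3   q3  q4 
   q4   q4  q4 
(> = start, * = accepting)

start=q0; accept=q3; q0-a>q0; q0-b>q1; q1-a>q1; q1-b>q2; q2-a>q2; q2-b>q3; q3-a>q3; q3-b>q4; q4-a>q4; q4-b>q4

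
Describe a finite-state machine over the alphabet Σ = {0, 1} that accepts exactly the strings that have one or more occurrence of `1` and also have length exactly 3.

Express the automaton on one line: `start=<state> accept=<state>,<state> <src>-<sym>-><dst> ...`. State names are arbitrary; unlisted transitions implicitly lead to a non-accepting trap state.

Handle the two conditions separately and then intersect. The first has 3 states tracking the count of `1`s, saturating at 2; the second has 5 states tracking the input length, saturating at 4. A product state is a pair (one from each), accepting exactly when both do. After merging equivalent states the machine shrinks.
        0   1  
>  S0   S1  S2 
   S1   S3  S4 
   S2   S4  S4 
   S3   S5  S6 
   S4   S6  S6 
   S5   S5  S5 
 * S6   S5  S5 
(> = start, * = accepting)

start=S0 accept=S6 S0-0->S1 S0-1->S2 S1-0->S3 S1-1->S4 S2-0->S4 S2-1->S4 S3-0->S5 S3-1->S6 S4-0->S6 S4-1->S6 S5-0->S5 S5-1->S5 S6-0->S5 S6-1->S5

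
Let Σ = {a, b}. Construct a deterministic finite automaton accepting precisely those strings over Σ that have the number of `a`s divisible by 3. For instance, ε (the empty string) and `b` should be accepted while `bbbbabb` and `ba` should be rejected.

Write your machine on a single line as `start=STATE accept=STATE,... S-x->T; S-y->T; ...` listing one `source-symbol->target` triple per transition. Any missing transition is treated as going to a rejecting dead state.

start=s0; accept=s0; s0-a->s1; s0-b->s0; s1-a->s2; s1-b->s1; s2-a->s0; s2-b->s2

The only thing that matters is how many `a`s have appeared, reduced mod 3. Use one state per residue: s0 for 0, …, s2 for 2. Reading `a` moves to the next residue; anything else stays put. s0 is accepting.
3 states suffice.
        a   b  
>* s0   s1  s0 
   s1   s2  s1 
   s2   s0  s2 
(> = start, * = accepting)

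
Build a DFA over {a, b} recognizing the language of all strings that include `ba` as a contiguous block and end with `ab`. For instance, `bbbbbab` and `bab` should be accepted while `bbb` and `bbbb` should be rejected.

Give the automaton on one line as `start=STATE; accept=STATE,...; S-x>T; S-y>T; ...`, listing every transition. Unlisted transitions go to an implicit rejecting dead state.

start=s0; accept=s5; s0-a>s1; s0-b>s2; s1-a>s1; s1-b>s3; s2-a>s4; s2-b>s2; s3-a>s4; s3-b>s2; s4-a>s4; s4-b>s5; s5-a>s4; s5-b>s6; s6-a>s4; s6-b>s6

Handle the two conditions separately and then intersect. One (3 states) tracks whether and how much of `ba` has been seen; the other (3 states) tracks how much of the suffix `ab` has currently been matched. Each combined state is a pair, one component from each; accept when both components accept.
7 states suffice.
        a   b  
>  s0   s1  s2 
   s1   s1  s3 
   s2   s4  s2 
   s3   s4  s2 
   s4   s4  s5 
 * s5   s4  s6 
   s6   s4  s6 
(> = start, * = accepting)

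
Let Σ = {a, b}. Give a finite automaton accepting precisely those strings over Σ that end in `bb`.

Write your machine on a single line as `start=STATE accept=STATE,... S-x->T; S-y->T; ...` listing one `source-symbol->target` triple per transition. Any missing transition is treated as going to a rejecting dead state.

Let each state record the length of the longest suffix of the input read so far that is also a prefix of `bb`. S1 means the last symbol is `b`; S2 means the last 2 symbols are `bb`. Accept only at S2, where the string currently ends in `bb`.
        a   b  
>  S0   S0  S1 
   S1   S0  S2 
 * S2   S0  S2 
(> = start, * = accepting)

start=S0; accept=S2; S0-a->S0; S0-b->S1; S1-a->S0; S1-b->S2; S2-a->S0; S2-b->S2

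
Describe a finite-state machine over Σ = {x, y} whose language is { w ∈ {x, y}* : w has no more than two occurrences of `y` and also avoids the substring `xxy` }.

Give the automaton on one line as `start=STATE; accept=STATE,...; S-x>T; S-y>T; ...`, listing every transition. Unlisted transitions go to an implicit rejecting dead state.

Build one automaton per condition and run them in lockstep. The first has 4 states tracking the count of `y`s, saturating at 3; the second has 4 states tracking partial matches of the forbidden pattern `xxy`. A product state is a pair (one from each), accepting exactly when both do.
15 states suffice.
          x    y  
>* S0     S1   S2 
 * S1     S3   S2 
 * S2     S4   S5 
 * S3     S3   S6 
 * S4     S7   S5 
 * S5     S8   S9 
   S6     S6  S10 
 * S7     S7  S10 
 * S8    S11   S9 
   S9    S12   S9 
   S10   S10  S13 
 * S11   S11  S13 
   S12   S14   S9 
   S13   S13  S13 
   S14   S14  S13 
(> = start, * = accepting)

start=S0; accept=S0,S1,S2,S3,S4,S5,S7,S8,S11; S0-x>S1; S0-y>S2; S1-x>S3; S1-y>S2; S2-x>S4; S2-y>S5; S3-x>S3; S3-y>S6; S4-x>S7; S4-y>S5; S5-x>S8; S5-y>S9; S6-x>S6; S6-y>S10; S7-x>S7; S7-y>S10; S8-x>S11; S8-y>S9; S9-x>S12; S9-y>S9; S10-x>S10; S10-y>S13; S11-x>S11; S11-y>S13; S12-x>S14; S12-y>S9; S13-x>S13; S13-y>S13; S14-x>S14; S14-y>S13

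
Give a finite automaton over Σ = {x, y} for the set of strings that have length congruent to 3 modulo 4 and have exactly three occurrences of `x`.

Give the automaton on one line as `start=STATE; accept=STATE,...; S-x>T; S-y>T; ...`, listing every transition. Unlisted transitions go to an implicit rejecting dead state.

Build one automaton per condition and run them in lockstep. The first has 4 states tracking the input length modulo 4; the second has 5 states tracking the count of `x`s, saturating at 4. A product state is a pair (one from each), accepting exactly when both do. After merging equivalent states the machine shrinks.
A 17-state machine:
          x    y  
>  q0     q1   q2 
   q1     q3   q4 
   q2     q4   q5 
   q3     q6   q7 
   q4     q7   q8 
   q5     q8   q9 
 * q6    q10  q11 
   q7    q11  q12 
   q8    q12  q13 
   q9    q13   q0 
   q10   q10  q10 
   q11   q10  q14 
   q12   q14  q15 
   q13   q15   q1 
   q14   q10  q16 
   q15   q16   q3 
   q16   q10   q6 
(> = start, * = accepting)

start=q0; accept=q6; q0-x>q1; q0-y>q2; q1-x>q3; q1-y>q4; q2-x>q4; q2-y>q5; q3-x>q6; q3-y>q7; q4-x>q7; q4-y>q8; q5-x>q8; q5-y>q9; q6-x>q10; q6-y>q11; q7-x>q11; q7-y>q12; q8-x>q12; q8-y>q13; q9-x>q13; q9-y>q0; q10-x>q10; q10-y>q10; q11-x>q10; q11-y>q14; q12-x>q14; q12-y>q15; q13-x>q15; q13-y>q1; q14-x>q10; q14-y>q16; q15-x>q16; q15-y>q3; q16-x>q10; q16-y>q6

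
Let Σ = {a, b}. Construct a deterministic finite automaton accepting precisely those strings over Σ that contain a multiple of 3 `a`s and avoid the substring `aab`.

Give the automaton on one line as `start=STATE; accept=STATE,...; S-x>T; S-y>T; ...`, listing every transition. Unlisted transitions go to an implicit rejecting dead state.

Build one automaton per condition and run them in lockstep. The first has 3 states tracking the count of `a`s modulo 3; the second has 4 states tracking partial matches of the forbidden pattern `aab`. A product state is a pair (one from each), accepting exactly when both do. After merging equivalent states the machine shrinks.
        a   b  
>* q0   q1  q0 
   q1   q2  q3 
   q2   q4  q5 
   q3   q6  q3 
 * q4   q7  q5 
   q5   q5  q5 
   q6   q4  q8 
   q7   q2  q5 
   q8   q9  q8 
 * q9   q7  q0 
(> = start, * = accepting)

start=q0; accept=q0,q4,q9; q0-a>q1; q0-b>q0; q1-a>q2; q1-b>q3; q2-a>q4; q2-b>q5; q3-a>q6; q3-b>q3; q4-a>q7; q4-b>q5; q5-a>q5; q5-b>q5; q6-a>q4; q6-b>q8; q7-a>q2; q7-b>q5; q8-a>q9; q8-b>q8; q9-a>q7; q9-b>q0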